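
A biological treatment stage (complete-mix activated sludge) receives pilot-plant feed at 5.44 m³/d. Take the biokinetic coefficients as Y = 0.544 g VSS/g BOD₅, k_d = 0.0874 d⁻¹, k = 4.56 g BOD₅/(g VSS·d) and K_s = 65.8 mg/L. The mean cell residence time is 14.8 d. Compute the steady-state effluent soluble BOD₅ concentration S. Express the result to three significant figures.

From the Monod/SRT balance for a CMAS, S = K_s·(1+k_d θ_c)/[θ_c·(Y k − k_d) − 1] = 65.8 × (1 + 0.0874 × 14.8) / [14.8 × (0.544 × 4.56 − 0.0874) − 1] = 150.9 / 34.42 = 4.384 mg/L.

S ≈ 4.38 mg/L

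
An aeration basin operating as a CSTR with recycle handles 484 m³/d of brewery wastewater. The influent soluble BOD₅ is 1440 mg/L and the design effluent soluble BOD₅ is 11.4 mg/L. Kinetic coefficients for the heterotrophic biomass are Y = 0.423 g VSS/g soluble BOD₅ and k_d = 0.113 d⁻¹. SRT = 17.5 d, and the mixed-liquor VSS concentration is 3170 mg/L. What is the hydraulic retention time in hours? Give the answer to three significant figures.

Steady-state biomass mass balance: V·X·(1 + k_d·θ_c) = Y·Q·(S₀ − S)·θ_c, so V = 0.423 × 484 × (1440 − 11.4) × 17.5 / [3170 × (1 + 0.113 × 17.5)] = 5.12×10^6 / 9439 = 542.3 m³.
τ = V/Q = 542.3/484 = 1.120 d, or 26.89 h.

τ ≈ 26.9 h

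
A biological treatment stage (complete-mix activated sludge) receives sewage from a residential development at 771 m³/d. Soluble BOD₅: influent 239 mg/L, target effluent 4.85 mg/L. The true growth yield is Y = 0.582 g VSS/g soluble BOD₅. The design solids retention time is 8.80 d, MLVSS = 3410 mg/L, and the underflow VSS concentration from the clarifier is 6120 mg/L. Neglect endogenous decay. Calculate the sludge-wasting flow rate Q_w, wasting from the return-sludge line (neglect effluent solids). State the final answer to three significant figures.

Biomass mass balance (decay neglected): V·X = Y·Q·(S₀ − S)·θ_c, so V = 0.582 × 771 × (239 − 4.85) × 8.80 / 3410 = 271.1 m³.
θ_c = V·X/(Q_w·X_r) when wasting from the recycle, so Q_w = V·X/(θ_c·X_r) = 271.1 × 3410 / (8.80 × 6120) = 17.17 m³/d.

Q_w ≈ 17.2 m³/d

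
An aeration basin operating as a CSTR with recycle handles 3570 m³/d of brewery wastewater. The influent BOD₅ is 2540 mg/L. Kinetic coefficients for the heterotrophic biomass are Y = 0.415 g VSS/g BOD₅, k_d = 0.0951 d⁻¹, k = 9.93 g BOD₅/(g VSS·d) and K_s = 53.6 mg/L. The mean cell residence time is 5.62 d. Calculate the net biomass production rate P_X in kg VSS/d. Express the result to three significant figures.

From the Monod/SRT balance for a CMAS, S = K_s·(1+k_d θ_c)/[θ_c·(Y k − k_d) − 1] = 53.6 × (1 + 0.0951 × 5.62) / [5.62 × (0.415 × 9.93 − 0.0951) − 1] = 82.25 / 21.63 = 3.803 mg/L.
Observed yield with endogenous decay: Y_obs = Y / (1 + k_d·θ_c) = 0.415 / (1 + 0.0951 × 5.62) = 0.415 / 1.534 = 0.2705 g VSS/g BOD₅.
Substrate removed = Q·(S₀ − S) = 3570 m³/d × (2540 − 3.80) g/m³ = 9.05×10^6 g/d = 9054 kg/d.
Net biomass production P_X = Y_obs × Q·(S₀ − S) = 0.2705 × 9054 = 2449 kg VSS/d.

P_X ≈ 2450 kg VSS/d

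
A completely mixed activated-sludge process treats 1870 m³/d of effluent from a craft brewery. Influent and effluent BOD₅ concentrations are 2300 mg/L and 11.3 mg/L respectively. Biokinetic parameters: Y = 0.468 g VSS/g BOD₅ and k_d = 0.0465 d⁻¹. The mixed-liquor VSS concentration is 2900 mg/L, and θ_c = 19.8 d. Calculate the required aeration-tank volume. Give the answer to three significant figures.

From the SRT design equation V = Y Q (S₀−S) θ_c / [X (1 + k_d θ_c)] = 0.468 × 1870 × (2300 − 11.3) × 19.8 / [2900 × (1 + 0.0465 × 19.8)] = 3.97×10^7 / 5570 = 7120 m³.

V ≈ 7120 m³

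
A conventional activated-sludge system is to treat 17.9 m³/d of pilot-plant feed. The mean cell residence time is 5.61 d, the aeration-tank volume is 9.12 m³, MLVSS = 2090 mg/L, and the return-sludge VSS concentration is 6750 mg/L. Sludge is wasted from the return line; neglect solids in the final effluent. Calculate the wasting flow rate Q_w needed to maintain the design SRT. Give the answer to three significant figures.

Q_w ≈ 0.503 m³/d

θ_c = V·X/(Q_w·X_r) when wasting from the recycle, so Q_w = V·X/(θ_c·X_r) = 9.120 × 2090 / (5.61 × 6750) = 0.5034 m³/d.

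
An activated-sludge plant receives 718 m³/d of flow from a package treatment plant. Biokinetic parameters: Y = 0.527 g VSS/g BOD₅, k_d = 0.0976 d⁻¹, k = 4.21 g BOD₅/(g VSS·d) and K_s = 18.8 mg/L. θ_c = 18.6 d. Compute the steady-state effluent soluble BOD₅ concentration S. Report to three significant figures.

S ≈ 1.38 mg/L

For a completely mixed reactor with recycle the Lawrence–McCarty relation gives S = K_s·(1 + k_d·θ_c) / [θ_c·(Y·k − k_d) − 1] = 18.8 × (1 + 0.0976 × 18.6) / [18.6 × (0.527 × 4.21 − 0.0976) − 1] = 52.93 / 38.45 = 1.376 mg/L.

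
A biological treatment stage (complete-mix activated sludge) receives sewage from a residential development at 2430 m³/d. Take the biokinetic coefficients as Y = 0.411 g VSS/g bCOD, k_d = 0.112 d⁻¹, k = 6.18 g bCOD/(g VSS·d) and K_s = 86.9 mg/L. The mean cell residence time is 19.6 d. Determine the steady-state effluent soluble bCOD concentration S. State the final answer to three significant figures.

From the Monod/SRT balance for a CMAS, S = K_s·(1+k_d θ_c)/[θ_c·(Y k − k_d) − 1] = 86.9 × (1 + 0.112 × 19.6) / [19.6 × (0.411 × 6.18 − 0.112) − 1] = 277.7 / 46.59 = 5.960 mg/L.

S ≈ 5.96 mg/L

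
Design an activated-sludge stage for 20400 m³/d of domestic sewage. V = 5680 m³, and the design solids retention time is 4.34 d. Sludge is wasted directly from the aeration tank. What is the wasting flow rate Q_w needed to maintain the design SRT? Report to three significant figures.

For wasting at MLVSS concentration, Q_w = V/θ_c = 5680/4.34 = 1309 m³/d.

Q_w ≈ 1310 m³/d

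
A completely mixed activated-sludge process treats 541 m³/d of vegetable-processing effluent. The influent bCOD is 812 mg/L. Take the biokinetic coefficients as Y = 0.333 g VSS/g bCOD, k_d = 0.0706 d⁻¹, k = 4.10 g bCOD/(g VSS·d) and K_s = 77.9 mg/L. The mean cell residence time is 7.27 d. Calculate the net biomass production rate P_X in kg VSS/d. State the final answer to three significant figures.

P_X ≈ 95.0 kg VSS/d

For a completely mixed reactor with recycle the Lawrence–McCarty relation gives S = K_s·(1 + k_d·θ_c) / [θ_c·(Y·k − k_d) − 1] = 77.9 × (1 + 0.0706 × 7.27) / [7.27 × (0.333 × 4.10 − 0.0706) − 1] = 117.9 / 8.412 = 14.01 mg/L.
Observed yield with endogenous decay: Y_obs = Y / (1 + k_d·θ_c) = 0.333 / (1 + 0.0706 × 7.27) = 0.333 / 1.513 = 0.2201 g VSS/g bCOD.
Substrate removed = Q·(S₀ − S) = 541 m³/d × (812 − 14.0) g/m³ = 4.32×10^5 g/d = 431.7 kg/d.
P_X = Y_obs · Q(S₀ − S) = 0.2201 × 431.7 = 95.00 kg VSS/d.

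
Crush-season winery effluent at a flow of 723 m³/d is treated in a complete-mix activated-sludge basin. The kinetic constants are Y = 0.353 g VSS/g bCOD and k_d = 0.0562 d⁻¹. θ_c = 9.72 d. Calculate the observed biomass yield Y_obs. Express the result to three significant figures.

Y_obs ≈ 0.228 g VSS/g bCOD

The observed yield is Y_obs = Y/(1 + k_d·θ_c) = 0.353 / (1 + 0.0562 × 9.72) = 0.353 / 1.546 = 0.2283 g VSS per g bCOD removed.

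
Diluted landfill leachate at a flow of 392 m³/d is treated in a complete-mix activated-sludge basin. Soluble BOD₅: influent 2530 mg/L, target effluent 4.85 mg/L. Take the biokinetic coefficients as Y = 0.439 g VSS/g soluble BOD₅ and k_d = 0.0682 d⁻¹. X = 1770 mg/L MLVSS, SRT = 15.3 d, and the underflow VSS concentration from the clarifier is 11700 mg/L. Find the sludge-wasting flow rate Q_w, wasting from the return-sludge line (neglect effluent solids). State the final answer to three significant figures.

Q_w ≈ 18.2 m³/d

From the SRT design equation V = Y Q (S₀−S) θ_c / [X (1 + k_d θ_c)] = 0.439 × 392 × (2530 − 4.85) × 15.3 / [1770 × (1 + 0.0682 × 15.3)] = 6.65×10^6 / 3617 = 1838 m³.
Wasting from the return line (neglecting effluent solids): Q_w = V·X / (θ_c·X_r) = 1838 × 1770 / (15.3 × 11700) = 18.18 m³/d.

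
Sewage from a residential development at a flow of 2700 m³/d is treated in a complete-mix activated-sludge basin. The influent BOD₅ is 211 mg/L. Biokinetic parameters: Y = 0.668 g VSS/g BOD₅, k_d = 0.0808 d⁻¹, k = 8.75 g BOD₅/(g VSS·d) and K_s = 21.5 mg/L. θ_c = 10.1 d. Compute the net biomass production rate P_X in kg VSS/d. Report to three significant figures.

Effluent substrate depends only on kinetics and SRT: S = K_s(1 + k_d θ_c) / [θ_c(Yk − k_d) − 1] = 21.5 × (1 + 0.0808 × 10.1) / [10.1 × (0.668 × 8.75 − 0.0808) − 1] = 39.05 / 57.22 = 0.6824 mg/L.
Observed yield with endogenous decay: Y_obs = Y / (1 + k_d·θ_c) = 0.668 / (1 + 0.0808 × 10.1) = 0.668 / 1.816 = 0.3678 g VSS/g BOD₅.
Mass of BOD₅ removed per day: Q(S₀ − S) = 2700 × 210.3 g/m³ = 567.9 kg/d.
Biomass produced: P_X = Y_obs·Q·ΔS = 0.3678 × 567.9 ≈ 208.9 kg VSS/d.

P_X ≈ 209 kg VSS/d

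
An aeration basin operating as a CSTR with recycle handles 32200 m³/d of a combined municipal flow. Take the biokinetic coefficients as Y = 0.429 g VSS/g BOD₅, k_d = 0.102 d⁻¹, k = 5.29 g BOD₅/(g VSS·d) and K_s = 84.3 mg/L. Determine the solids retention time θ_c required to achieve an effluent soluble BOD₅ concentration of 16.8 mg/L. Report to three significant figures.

θ_c ≈ 3.63 d

At the target effluent, Y k S/(K_s+S) = 0.429×5.29×16.8/101.1 = 0.3771 d⁻¹.
1/θ_c = 0.3771 − 0.102 = 0.2751 d⁻¹, so θ_c = 3.635 d.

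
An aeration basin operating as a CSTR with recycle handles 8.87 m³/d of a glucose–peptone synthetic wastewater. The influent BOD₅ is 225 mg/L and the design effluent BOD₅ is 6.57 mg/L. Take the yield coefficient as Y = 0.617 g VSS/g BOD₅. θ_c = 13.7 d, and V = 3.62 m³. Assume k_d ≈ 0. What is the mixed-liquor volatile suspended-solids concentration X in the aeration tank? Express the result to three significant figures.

X ≈ 4520 mg/L

X = Y·Q·ΔS·θ_c / V = 0.617 × 8.87 × (225 − 6.57) × 13.7 / 3.62 = 4524 mg/L.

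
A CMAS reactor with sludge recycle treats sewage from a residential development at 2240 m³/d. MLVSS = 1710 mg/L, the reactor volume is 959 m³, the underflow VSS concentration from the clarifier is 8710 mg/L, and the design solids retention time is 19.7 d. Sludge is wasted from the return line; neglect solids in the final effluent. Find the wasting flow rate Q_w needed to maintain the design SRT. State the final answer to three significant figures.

θ_c = V·X/(Q_w·X_r) when wasting from the recycle, so Q_w = V·X/(θ_c·X_r) = 959.0 × 1710 / (19.7 × 8710) = 9.557 m³/d.

Q_w ≈ 9.56 m³/d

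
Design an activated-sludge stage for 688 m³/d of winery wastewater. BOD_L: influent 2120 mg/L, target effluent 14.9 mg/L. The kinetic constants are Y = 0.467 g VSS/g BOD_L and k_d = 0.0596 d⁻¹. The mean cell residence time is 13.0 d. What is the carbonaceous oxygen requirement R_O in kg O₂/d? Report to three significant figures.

R_O ≈ 907 kg O₂/d

Correct the yield for decay: Y_obs = Y/(1 + k_d θ_c) = 0.467 / (1 + 0.0596 × 13.0) = 0.467 / 1.775 = 0.2631.
Q·(S₀ − S) = 688 × (2120 − 14.9) × 10⁻³ = 1448 kg/d removed.
P_X = Y_obs·Q·(S₀ − S) = 0.2631 × 1448 = 381.1 kg VSS/d.
Carbonaceous O₂ demand = substrate oxidised − cell-mass equivalent = 1448 − 1.42 × 381.1 = 907.2 kg O₂/d.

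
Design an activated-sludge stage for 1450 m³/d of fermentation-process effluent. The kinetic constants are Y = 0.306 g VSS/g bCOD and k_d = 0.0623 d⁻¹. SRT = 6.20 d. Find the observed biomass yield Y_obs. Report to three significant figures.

Y_obs ≈ 0.221 g VSS/g bCOD

Y_obs = Y / (1 + k_d θ_c) = 0.306 / (1 + 0.0623 × 6.20) = 0.306 / 1.386 = 0.2207.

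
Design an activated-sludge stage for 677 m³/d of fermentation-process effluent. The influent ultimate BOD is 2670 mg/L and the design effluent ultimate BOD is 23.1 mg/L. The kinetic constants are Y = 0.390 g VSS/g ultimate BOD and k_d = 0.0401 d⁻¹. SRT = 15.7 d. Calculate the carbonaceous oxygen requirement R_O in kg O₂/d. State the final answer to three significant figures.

R_O ≈ 1180 kg O₂/d

Correct the yield for decay: Y_obs = Y/(1 + k_d θ_c) = 0.390 / (1 + 0.0401 × 15.7) = 0.390 / 1.630 = 0.2393.
Substrate removed = Q·(S₀ − S) = 677 m³/d × (2670 − 23.1) g/m³ = 1.79×10^6 g/d = 1792 kg/d.
Net sludge production P_X = 0.2393 × 1792 = 428.9 kg VSS/d.
Carbonaceous O₂ demand = substrate oxidised − cell-mass equivalent = 1792 − 1.42 × 428.9 = 1183 kg O₂/d.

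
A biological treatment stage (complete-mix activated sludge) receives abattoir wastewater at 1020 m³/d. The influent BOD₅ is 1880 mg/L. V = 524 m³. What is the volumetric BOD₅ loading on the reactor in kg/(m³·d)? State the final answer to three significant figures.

L_v ≈ 3.66 kg BOD₅/(m³·d)

Applied BOD₅ load per unit volume = Q·S₀/V = (1020 × 1880/1000)/524.0 = 3.660 kg BOD₅·m⁻³·d⁻¹.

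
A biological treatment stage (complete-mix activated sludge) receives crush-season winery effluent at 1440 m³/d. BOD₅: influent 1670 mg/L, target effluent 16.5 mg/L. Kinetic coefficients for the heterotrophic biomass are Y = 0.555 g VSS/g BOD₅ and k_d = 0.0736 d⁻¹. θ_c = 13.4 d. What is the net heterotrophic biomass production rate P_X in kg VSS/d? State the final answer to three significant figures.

Observed yield with endogenous decay: Y_obs = Y / (1 + k_d·θ_c) = 0.555 / (1 + 0.0736 × 13.4) = 0.555 / 1.986 = 0.2794 g VSS/g BOD₅.
Mass of BOD₅ removed per day: Q(S₀ − S) = 1440 × 1654 g/m³ = 2381 kg/d.
Biomass produced: P_X = Y_obs·Q·ΔS = 0.2794 × 2381 ≈ 665.3 kg VSS/d.

P_X ≈ 665 kg VSS/d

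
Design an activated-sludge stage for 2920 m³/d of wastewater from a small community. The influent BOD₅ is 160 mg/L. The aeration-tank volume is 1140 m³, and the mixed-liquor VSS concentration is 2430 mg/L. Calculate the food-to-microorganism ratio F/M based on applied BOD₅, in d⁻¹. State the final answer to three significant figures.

F/M ≈ 0.169 d⁻¹

F/M = applied load / biomass = Q·S₀/(V·X) = 2920 × 160 / (1140 × 2430) = 0.1687 d⁻¹.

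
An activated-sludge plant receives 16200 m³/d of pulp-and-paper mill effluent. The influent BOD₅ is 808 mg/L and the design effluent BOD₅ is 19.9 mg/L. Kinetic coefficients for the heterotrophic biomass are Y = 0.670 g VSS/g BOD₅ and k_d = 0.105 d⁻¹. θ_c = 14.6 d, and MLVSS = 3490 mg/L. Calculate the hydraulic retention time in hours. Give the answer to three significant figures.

τ ≈ 20.9 h

Steady-state biomass mass balance: V·X·(1 + k_d·θ_c) = Y·Q·(S₀ − S)·θ_c, so V = 0.670 × 16200 × (808 − 19.9) × 14.6 / [3490 × (1 + 0.105 × 14.6)] = 1.25×10^8 / 8840 = 14127 m³.
HRT = V/Q = 14127 m³ / 16200 m³·d⁻¹ = 0.8721 d × 24 = 20.93 h.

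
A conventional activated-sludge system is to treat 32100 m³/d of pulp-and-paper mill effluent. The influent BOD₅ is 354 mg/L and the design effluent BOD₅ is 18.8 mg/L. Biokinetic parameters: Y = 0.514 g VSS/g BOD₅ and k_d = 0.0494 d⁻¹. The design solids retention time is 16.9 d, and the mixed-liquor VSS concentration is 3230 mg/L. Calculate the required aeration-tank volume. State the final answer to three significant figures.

V ≈ 15800 m³

Rearranging the biomass balance for a CMAS with decay, V = Y·Q·ΔS·θ_c / [X·(1+k_d θ_c)] = 0.514 × 32100 × (354 − 18.8) × 16.9 / [3230 × (1 + 0.0494 × 16.9)] = 9.35×10^7 / 5927 = 15771 m³.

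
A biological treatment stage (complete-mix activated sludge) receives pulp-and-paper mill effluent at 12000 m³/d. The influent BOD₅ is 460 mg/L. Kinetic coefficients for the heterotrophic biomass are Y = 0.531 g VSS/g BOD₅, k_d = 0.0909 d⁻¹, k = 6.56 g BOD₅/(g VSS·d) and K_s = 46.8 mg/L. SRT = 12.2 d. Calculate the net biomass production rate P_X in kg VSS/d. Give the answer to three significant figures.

P_X ≈ 1380 kg VSS/d

For a completely mixed reactor with recycle the Lawrence–McCarty relation gives S = K_s·(1 + k_d·θ_c) / [θ_c·(Y·k − k_d) − 1] = 46.8 × (1 + 0.0909 × 12.2) / [12.2 × (0.531 × 6.56 − 0.0909) − 1] = 98.70 / 40.39 = 2.444 mg/L.
Observed yield with endogenous decay: Y_obs = Y / (1 + k_d·θ_c) = 0.531 / (1 + 0.0909 × 12.2) = 0.531 / 2.109 = 0.2518 g VSS/g BOD₅.
Mass of BOD₅ removed per day: Q(S₀ − S) = 12000 × 457.6 g/m³ = 5491 kg/d.
Biomass produced: P_X = Y_obs·Q·ΔS = 0.2518 × 5491 ≈ 1382 kg VSS/d.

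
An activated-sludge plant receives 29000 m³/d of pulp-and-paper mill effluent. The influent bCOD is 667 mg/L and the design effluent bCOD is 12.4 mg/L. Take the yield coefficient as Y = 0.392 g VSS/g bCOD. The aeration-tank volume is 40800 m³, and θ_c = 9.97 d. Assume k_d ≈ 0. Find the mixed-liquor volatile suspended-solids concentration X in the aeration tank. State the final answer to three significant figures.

X ≈ 1820 mg/L

From V·X = Y·Q·(S₀ − S)·θ_c (decay neglected): X = 0.392 × 29000 × (667 − 12.4) × 9.97 / 40800 = 1818 mg/L.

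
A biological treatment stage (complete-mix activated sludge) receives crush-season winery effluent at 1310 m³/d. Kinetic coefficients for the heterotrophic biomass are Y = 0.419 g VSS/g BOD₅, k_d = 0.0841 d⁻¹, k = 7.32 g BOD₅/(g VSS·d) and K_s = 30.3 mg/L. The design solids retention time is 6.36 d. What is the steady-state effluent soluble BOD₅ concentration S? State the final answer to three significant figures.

For a completely mixed reactor with recycle the Lawrence–McCarty relation gives S = K_s·(1 + k_d·θ_c) / [θ_c·(Y·k − k_d) − 1] = 30.3 × (1 + 0.0841 × 6.36) / [6.36 × (0.419 × 7.32 − 0.0841) − 1] = 46.51 / 17.97 = 2.588 mg/L.

S ≈ 2.59 mg/L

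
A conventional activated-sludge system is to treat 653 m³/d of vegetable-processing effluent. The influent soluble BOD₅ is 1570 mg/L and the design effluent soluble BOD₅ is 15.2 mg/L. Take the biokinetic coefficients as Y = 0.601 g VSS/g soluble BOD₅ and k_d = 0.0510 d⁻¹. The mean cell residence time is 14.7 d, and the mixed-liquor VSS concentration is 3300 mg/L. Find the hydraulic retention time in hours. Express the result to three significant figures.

Rearranging the biomass balance for a CMAS with decay, V = Y·Q·ΔS·θ_c / [X·(1+k_d θ_c)] = 0.601 × 653 × (1570 − 15.2) × 14.7 / [3300 × (1 + 0.0510 × 14.7)] = 8.97×10^6 / 5774 = 1553 m³.
Hydraulic retention time τ = V/Q = 1553 / 653 = 2.379 d = 57.10 h.

τ ≈ 57.1 h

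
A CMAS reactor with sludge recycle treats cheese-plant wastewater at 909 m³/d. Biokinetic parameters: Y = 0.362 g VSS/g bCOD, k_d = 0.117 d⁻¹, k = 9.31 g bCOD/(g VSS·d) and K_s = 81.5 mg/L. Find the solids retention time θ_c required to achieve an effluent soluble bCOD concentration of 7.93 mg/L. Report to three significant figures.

From 1/θ_c = Y·k·S/(K_s + S) − k_d: Y·k·S/(K_s+S) = 0.362 × 9.31 × 7.93 / (81.5 + 7.93) = 0.2988 d⁻¹.
θ_c = 1/(μ − k_d) = 1/(0.2988 − 0.117) = 1/0.1818 = 5.499 d.

θ_c ≈ 5.50 d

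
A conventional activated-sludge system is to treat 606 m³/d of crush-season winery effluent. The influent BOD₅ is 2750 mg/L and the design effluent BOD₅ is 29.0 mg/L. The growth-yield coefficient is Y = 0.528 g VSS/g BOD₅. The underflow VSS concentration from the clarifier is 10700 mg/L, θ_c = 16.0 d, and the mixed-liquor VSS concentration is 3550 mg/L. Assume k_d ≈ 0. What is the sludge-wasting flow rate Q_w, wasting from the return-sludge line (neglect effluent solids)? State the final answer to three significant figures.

V·X = Y·Q·ΔS·θ_c gives V = 0.528 × 606 × (2750 − 29.0) × 16.0 / 3550 = 3924 m³.
Wasting from the return line (neglecting effluent solids): Q_w = V·X / (θ_c·X_r) = 3924 × 3550 / (16.0 × 10700) = 81.37 m³/d.

Q_w ≈ 81.4 m³/d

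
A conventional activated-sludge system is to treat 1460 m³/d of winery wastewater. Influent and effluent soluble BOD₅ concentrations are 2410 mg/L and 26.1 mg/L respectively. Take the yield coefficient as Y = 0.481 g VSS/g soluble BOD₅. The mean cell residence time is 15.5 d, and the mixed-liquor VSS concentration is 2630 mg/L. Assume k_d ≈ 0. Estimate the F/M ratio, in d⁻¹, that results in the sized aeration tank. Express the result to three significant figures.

Biomass mass balance (decay neglected): V·X = Y·Q·(S₀ − S)·θ_c, so V = 0.481 × 1460 × (2410 − 26.1) × 15.5 / 2630 = 9866 m³.
Food-to-microorganism ratio F/M = Q S₀ / (V X) = 1460 × 2410 / (9866 × 2630) = 0.1356 d⁻¹.

F/M ≈ 0.136 d⁻¹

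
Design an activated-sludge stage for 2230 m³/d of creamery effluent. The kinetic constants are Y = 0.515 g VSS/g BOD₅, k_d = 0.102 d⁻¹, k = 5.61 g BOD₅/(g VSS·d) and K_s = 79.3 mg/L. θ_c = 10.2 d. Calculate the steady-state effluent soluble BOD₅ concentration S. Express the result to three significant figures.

S ≈ 5.90 mg/L

From the Monod/SRT balance for a CMAS, S = K_s·(1+k_d θ_c)/[θ_c·(Y k − k_d) − 1] = 79.3 × (1 + 0.102 × 10.2) / [10.2 × (0.515 × 5.61 − 0.102) − 1] = 161.8 / 27.43 = 5.899 mg/L.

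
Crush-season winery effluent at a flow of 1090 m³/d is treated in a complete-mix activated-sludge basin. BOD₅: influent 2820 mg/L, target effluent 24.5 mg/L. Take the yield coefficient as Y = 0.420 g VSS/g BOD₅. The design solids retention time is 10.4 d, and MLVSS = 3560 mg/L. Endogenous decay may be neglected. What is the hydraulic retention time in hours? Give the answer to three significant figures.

τ ≈ 82.3 h

V·X = Y·Q·ΔS·θ_c gives V = 0.420 × 1090 × (2820 − 24.5) × 10.4 / 3560 = 3739 m³.
τ = V/Q = 3739/1090 = 3.430 d, or 82.32 h.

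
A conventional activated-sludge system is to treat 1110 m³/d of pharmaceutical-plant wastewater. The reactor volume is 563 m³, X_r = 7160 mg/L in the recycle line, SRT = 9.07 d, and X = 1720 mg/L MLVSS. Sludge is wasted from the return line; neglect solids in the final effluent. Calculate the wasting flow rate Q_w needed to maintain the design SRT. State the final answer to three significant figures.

Q_w = (V·X)/(θ_c X_r) = 563.0 × 1720 / (9.07 × 7160) = 14.91 m³/d.

Q_w ≈ 14.9 m³/d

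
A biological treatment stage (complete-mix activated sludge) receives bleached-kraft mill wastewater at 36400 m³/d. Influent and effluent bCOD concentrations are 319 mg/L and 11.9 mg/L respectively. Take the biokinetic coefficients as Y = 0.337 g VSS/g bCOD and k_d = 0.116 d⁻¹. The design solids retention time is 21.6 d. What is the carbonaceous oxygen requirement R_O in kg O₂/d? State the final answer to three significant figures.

The observed yield is Y_obs = Y/(1 + k_d·θ_c) = 0.337 / (1 + 0.116 × 21.6) = 0.337 / 3.506 = 0.09613 g VSS per g bCOD removed.
Q·(S₀ − S) = 36400 × (319 − 11.9) × 10⁻³ = 11178 kg/d removed.
P_X = Y_obs·Q·(S₀ − S) = 0.09613 × 11178 = 1075 kg VSS/d.
R_O = Q·ΔS − 1.42 P_X = 11178 − 1526 = 9653 kg O₂/d.

R_O ≈ 9650 kg O₂/d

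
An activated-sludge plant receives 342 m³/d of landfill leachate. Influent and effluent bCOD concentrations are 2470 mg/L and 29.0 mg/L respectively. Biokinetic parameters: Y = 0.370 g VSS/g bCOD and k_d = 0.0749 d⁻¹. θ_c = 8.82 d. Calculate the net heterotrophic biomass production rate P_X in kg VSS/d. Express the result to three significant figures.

Observed yield with endogenous decay: Y_obs = Y / (1 + k_d·θ_c) = 0.370 / (1 + 0.0749 × 8.82) = 0.370 / 1.661 = 0.2228 g VSS/g bCOD.
Q·(S₀ − S) = 342 × (2470 − 29.0) × 10⁻³ = 834.8 kg/d removed.
So the net sludge growth is P_X = 0.2228 × 834.8 = 186.0 kg VSS/d.

P_X ≈ 186 kg VSS/d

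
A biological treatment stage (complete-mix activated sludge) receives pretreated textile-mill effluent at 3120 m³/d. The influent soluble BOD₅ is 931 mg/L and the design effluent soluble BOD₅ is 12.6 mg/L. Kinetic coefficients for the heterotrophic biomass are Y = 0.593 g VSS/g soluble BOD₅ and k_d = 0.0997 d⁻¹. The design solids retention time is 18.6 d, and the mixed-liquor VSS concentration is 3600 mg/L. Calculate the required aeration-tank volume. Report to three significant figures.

Steady-state biomass mass balance: V·X·(1 + k_d·θ_c) = Y·Q·(S₀ − S)·θ_c, so V = 0.593 × 3120 × (931 − 12.6) × 18.6 / [3600 × (1 + 0.0997 × 18.6)] = 3.16×10^7 / 10276 = 3076 m³.

V ≈ 3080 m³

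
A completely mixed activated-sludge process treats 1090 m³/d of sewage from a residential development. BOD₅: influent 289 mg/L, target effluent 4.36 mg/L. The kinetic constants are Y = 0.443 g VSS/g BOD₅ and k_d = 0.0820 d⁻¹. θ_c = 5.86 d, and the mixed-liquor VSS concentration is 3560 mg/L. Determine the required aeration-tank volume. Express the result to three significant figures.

V ≈ 153 m³

From the SRT design equation V = Y Q (S₀−S) θ_c / [X (1 + k_d θ_c)] = 0.443 × 1090 × (289 − 4.36) × 5.86 / [3560 × (1 + 0.0820 × 5.86)] = 8.05×10^5 / 5271 = 152.8 m³.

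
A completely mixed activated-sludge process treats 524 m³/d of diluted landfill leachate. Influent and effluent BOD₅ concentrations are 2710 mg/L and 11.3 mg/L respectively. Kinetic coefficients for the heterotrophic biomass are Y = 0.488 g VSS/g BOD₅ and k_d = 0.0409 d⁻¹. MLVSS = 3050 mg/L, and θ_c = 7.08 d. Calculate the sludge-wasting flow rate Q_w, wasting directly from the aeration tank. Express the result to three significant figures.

Rearranging the biomass balance for a CMAS with decay, V = Y·Q·ΔS·θ_c / [X·(1+k_d θ_c)] = 0.488 × 524 × (2710 − 11.3) × 7.08 / [3050 × (1 + 0.0409 × 7.08)] = 4.89×10^6 / 3933 = 1242 m³.
With mixed-liquor wasting, θ_c = V/Q_w, so Q_w = V/θ_c = 1242/7.08 = 175.5 m³/d.

Q_w ≈ 175 m³/d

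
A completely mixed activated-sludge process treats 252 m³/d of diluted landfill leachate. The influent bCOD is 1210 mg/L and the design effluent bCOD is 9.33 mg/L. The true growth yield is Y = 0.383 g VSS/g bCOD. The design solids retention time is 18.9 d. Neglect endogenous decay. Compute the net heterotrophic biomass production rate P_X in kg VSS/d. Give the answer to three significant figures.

P_X ≈ 116 kg VSS/d

With endogenous decay neglected, the observed yield equals the true yield: Y_obs = Y = 0.383 g VSS/g bCOD.
Q·(S₀ − S) = 252 × (1210 − 9.33) × 10⁻³ = 302.6 kg/d removed.
Biomass produced: P_X = Y_obs·Q·ΔS = 0.3830 × 302.6 ≈ 115.9 kg VSS/d.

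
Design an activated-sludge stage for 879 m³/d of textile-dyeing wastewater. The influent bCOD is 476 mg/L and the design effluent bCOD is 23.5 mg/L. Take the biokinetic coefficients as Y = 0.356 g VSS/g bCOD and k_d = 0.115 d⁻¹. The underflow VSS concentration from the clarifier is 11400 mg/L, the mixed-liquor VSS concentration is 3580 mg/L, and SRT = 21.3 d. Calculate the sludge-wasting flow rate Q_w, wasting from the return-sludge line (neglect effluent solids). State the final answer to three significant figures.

Rearranging the biomass balance for a CMAS with decay, V = Y·Q·ΔS·θ_c / [X·(1+k_d θ_c)] = 0.356 × 879 × (476 − 23.5) × 21.3 / [3580 × (1 + 0.115 × 21.3)] = 3.02×10^6 / 12349 = 244.2 m³.
θ_c = V·X/(Q_w·X_r) when wasting from the recycle, so Q_w = V·X/(θ_c·X_r) = 244.2 × 3580 / (21.3 × 11400) = 3.601 m³/d.

Q_w ≈ 3.60 m³/d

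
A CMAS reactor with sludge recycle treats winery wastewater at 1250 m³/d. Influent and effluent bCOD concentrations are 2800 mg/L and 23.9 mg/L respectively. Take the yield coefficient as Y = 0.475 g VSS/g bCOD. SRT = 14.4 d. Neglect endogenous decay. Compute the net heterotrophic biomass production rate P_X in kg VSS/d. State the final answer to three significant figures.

No decay correction is needed, so Y_obs = Y = 0.475.
Mass of bCOD removed per day: Q(S₀ − S) = 1250 × 2776 g/m³ = 3470 kg/d.
Net biomass production P_X = Y_obs × Q·(S₀ − S) = 0.4750 × 3470 = 1648 kg VSS/d.

P_X ≈ 1650 kg VSS/d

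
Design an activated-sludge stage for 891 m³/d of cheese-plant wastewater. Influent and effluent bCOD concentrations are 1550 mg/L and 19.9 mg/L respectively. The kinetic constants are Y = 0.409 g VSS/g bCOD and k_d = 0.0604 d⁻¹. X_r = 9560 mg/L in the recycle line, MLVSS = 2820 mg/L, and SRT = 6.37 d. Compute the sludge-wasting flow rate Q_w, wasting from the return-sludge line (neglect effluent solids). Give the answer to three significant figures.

Q_w ≈ 42.1 m³/d

Rearranging the biomass balance for a CMAS with decay, V = Y·Q·ΔS·θ_c / [X·(1+k_d θ_c)] = 0.409 × 891 × (1550 − 19.9) × 6.37 / [2820 × (1 + 0.0604 × 6.37)] = 3.55×10^6 / 3905 = 909.6 m³.
Wasting from the return line (neglecting effluent solids): Q_w = V·X / (θ_c·X_r) = 909.6 × 2820 / (6.37 × 9560) = 42.12 m³/d.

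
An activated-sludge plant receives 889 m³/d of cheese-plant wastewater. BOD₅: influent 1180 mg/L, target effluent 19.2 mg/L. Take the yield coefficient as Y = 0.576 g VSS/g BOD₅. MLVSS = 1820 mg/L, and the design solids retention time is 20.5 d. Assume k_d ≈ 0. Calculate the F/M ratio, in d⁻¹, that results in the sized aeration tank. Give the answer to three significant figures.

Biomass mass balance (decay neglected): V·X = Y·Q·(S₀ − S)·θ_c, so V = 0.576 × 889 × (1180 − 19.2) × 20.5 / 1820 = 6695 m³.
F/M = applied load / biomass = Q·S₀/(V·X) = 889 × 1180 / (6695 × 1820) = 0.08609 d⁻¹.

F/M ≈ 0.0861 d⁻¹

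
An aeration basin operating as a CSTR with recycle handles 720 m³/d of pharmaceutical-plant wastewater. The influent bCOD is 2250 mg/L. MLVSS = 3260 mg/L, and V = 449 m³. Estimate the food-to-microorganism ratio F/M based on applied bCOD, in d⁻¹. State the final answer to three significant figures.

Food-to-microorganism ratio F/M = Q S₀ / (V X) = 720 × 2250 / (449.0 × 3260) = 1.107 d⁻¹.

F/M ≈ 1.11 d⁻¹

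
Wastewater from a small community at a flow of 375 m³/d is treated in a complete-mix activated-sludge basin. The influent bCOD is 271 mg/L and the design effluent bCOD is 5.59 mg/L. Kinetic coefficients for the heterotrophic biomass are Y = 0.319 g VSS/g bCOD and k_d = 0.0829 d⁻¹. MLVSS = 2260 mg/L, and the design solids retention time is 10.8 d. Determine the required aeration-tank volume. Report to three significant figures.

V ≈ 80.1 m³

From the SRT design equation V = Y Q (S₀−S) θ_c / [X (1 + k_d θ_c)] = 0.319 × 375 × (271 − 5.59) × 10.8 / [2260 × (1 + 0.0829 × 10.8)] = 3.43×10^5 / 4283 = 80.05 m³.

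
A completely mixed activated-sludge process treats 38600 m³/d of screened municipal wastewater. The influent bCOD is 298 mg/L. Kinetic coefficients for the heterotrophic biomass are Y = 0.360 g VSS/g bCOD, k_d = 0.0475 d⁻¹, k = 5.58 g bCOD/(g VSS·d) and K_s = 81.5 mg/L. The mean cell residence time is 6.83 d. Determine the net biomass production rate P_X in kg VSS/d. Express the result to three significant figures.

From the Monod/SRT balance for a CMAS, S = K_s·(1+k_d θ_c)/[θ_c·(Y k − k_d) − 1] = 81.5 × (1 + 0.0475 × 6.83) / [6.83 × (0.360 × 5.58 − 0.0475) − 1] = 107.9 / 12.40 = 8.708 mg/L.
Correct the yield for decay: Y_obs = Y/(1 + k_d θ_c) = 0.360 / (1 + 0.0475 × 6.83) = 0.360 / 1.324 = 0.2718.
ΔS = 298 − 8.71 = 289.3 mg/L, so the substrate removal rate is 38600 × 289.3/1000 = 11167 kg bCOD/d.
Net biomass production P_X = Y_obs × Q·(S₀ − S) = 0.2718 × 11167 = 3035 kg VSS/d.

P_X ≈ 3040 kg VSS/d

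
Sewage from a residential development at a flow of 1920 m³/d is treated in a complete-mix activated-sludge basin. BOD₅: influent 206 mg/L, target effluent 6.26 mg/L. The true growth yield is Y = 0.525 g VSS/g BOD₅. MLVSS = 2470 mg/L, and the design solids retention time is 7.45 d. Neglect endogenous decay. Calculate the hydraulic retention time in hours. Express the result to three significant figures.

Biomass mass balance (decay neglected): V·X = Y·Q·(S₀ − S)·θ_c, so V = 0.525 × 1920 × (206 − 6.26) × 7.45 / 2470 = 607.3 m³.
HRT = V/Q = 607.3 m³ / 1920 m³·d⁻¹ = 0.3163 d × 24 = 7.591 h.

τ ≈ 7.59 h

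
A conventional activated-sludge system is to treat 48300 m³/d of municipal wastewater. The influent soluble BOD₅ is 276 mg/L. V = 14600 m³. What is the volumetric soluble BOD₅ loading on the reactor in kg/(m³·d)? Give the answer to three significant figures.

L_v ≈ 0.913 kg soluble BOD₅/(m³·d)

L_v = Q S₀ / V = 48300 × 276 × 10⁻³ / 14600 = 0.9131 kg/(m³·d).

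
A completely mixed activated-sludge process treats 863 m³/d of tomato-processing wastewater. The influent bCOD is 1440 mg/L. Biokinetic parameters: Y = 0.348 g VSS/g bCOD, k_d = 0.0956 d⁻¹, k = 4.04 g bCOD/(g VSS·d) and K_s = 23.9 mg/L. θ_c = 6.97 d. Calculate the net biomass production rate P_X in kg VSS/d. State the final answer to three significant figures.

P_X ≈ 259 kg VSS/d

Effluent substrate depends only on kinetics and SRT: S = K_s(1 + k_d θ_c) / [θ_c(Yk − k_d) − 1] = 23.9 × (1 + 0.0956 × 6.97) / [6.97 × (0.348 × 4.04 − 0.0956) − 1] = 39.83 / 8.133 = 4.897 mg/L.
The observed yield is Y_obs = Y/(1 + k_d·θ_c) = 0.348 / (1 + 0.0956 × 6.97) = 0.348 / 1.666 = 0.2088 g VSS per g bCOD removed.
Mass of bCOD removed per day: Q(S₀ − S) = 863 × 1435 g/m³ = 1238 kg/d.
Biomass produced: P_X = Y_obs·Q·ΔS = 0.2088 × 1238 ≈ 258.6 kg VSS/d.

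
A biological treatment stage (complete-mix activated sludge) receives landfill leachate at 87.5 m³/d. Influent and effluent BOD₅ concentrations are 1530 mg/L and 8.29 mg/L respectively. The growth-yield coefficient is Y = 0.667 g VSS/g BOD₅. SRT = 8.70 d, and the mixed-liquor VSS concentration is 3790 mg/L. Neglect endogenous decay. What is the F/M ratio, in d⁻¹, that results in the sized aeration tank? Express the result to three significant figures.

F/M ≈ 0.173 d⁻¹

With k_d = 0 the design equation reduces to V = Y Q (S₀−S) θ_c / X = 0.667 × 87.5 × (1530 − 8.29) × 8.70 / 3790 = 203.9 m³.
F/M = applied load / biomass = Q·S₀/(V·X) = 87.5 × 1530 / (203.9 × 3790) = 0.1733 d⁻¹.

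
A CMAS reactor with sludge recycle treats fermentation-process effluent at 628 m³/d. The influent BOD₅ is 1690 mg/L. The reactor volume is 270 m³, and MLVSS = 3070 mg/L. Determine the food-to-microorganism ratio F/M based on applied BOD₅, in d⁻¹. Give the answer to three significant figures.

Food-to-microorganism ratio F/M = Q S₀ / (V X) = 628 × 1690 / (270.0 × 3070) = 1.280 d⁻¹.

F/M ≈ 1.28 d⁻¹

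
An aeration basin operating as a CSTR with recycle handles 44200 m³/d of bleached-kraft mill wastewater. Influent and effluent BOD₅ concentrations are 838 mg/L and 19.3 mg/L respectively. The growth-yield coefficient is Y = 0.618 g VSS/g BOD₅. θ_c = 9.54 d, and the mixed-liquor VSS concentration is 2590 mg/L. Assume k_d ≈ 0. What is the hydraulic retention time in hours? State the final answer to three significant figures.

τ ≈ 44.7 h

Biomass mass balance (decay neglected): V·X = Y·Q·(S₀ − S)·θ_c, so V = 0.618 × 44200 × (838 − 19.3) × 9.54 / 2590 = 82373 m³.
HRT = V/Q = 82373 m³ / 44200 m³·d⁻¹ = 1.864 d × 24 = 44.73 h.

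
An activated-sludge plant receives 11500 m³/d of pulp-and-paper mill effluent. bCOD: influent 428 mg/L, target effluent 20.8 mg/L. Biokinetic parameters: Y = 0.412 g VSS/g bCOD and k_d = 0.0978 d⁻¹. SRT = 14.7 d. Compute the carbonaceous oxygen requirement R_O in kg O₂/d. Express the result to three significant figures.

The observed yield is Y_obs = Y/(1 + k_d·θ_c) = 0.412 / (1 + 0.0978 × 14.7) = 0.412 / 2.438 = 0.1690 g VSS per g bCOD removed.
ΔS = 428 − 20.8 = 407.2 mg/L, so the substrate removal rate is 11500 × 407.2/1000 = 4683 kg bCOD/d.
Net sludge production P_X = 0.1690 × 4683 = 791.5 kg VSS/d.
R_O = Q·(S₀ − S) − 1.42·P_X = 4683 − 1.42 × 791.5 = 3559 kg O₂/d.

R_O ≈ 3560 kg O₂/d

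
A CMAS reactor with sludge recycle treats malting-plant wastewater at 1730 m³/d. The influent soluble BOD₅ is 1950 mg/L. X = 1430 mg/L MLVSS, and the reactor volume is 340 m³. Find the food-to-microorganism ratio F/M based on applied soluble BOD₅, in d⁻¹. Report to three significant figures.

F/M ≈ 6.94 d⁻¹

F/M = Q·S₀ / (V·X) = 1730 × 1950 / (340.0 × 1430) = 6.939 g soluble BOD₅·(g VSS·d)⁻¹.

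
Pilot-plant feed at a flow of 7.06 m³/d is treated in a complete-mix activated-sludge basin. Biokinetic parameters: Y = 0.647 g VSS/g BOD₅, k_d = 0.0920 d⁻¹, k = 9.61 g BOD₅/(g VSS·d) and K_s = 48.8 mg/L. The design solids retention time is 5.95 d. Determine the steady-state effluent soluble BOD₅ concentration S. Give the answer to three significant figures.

For a completely mixed reactor with recycle the Lawrence–McCarty relation gives S = K_s·(1 + k_d·θ_c) / [θ_c·(Y·k − k_d) − 1] = 48.8 × (1 + 0.0920 × 5.95) / [5.95 × (0.647 × 9.61 − 0.0920) − 1] = 75.51 / 35.45 = 2.130 mg/L.

S ≈ 2.13 mg/L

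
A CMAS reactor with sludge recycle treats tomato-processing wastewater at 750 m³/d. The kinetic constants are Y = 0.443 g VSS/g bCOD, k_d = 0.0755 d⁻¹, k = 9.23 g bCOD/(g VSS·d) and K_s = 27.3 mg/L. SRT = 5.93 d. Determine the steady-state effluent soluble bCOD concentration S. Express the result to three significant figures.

Effluent substrate depends only on kinetics and SRT: S = K_s(1 + k_d θ_c) / [θ_c(Yk − k_d) − 1] = 27.3 × (1 + 0.0755 × 5.93) / [5.93 × (0.443 × 9.23 − 0.0755) − 1] = 39.52 / 22.80 = 1.733 mg/L.

S ≈ 1.73 mg/L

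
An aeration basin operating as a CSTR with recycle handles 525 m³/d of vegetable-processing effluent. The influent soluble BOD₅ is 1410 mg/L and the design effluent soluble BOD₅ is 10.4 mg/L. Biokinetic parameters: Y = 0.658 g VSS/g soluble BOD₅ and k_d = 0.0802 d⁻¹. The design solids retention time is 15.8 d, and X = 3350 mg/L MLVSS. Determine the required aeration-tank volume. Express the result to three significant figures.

V ≈ 1010 m³

Rearranging the biomass balance for a CMAS with decay, V = Y·Q·ΔS·θ_c / [X·(1+k_d θ_c)] = 0.658 × 525 × (1410 − 10.4) × 15.8 / [3350 × (1 + 0.0802 × 15.8)] = 7.64×10^6 / 7595 = 1006 m³.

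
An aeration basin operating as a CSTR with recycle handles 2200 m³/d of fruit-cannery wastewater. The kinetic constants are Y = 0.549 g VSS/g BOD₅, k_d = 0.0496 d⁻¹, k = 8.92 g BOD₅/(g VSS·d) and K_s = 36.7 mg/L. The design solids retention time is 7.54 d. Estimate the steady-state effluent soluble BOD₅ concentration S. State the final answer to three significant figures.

Effluent substrate depends only on kinetics and SRT: S = K_s(1 + k_d θ_c) / [θ_c(Yk − k_d) − 1] = 36.7 × (1 + 0.0496 × 7.54) / [7.54 × (0.549 × 8.92 − 0.0496) − 1] = 50.43 / 35.55 = 1.418 mg/L.

S ≈ 1.42 mg/L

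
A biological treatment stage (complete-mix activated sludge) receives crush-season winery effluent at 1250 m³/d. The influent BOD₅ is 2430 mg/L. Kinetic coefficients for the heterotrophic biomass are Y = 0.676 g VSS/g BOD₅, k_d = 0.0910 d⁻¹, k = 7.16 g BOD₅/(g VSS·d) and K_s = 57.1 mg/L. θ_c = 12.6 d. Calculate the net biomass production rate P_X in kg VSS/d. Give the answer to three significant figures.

P_X ≈ 956 kg VSS/d

From the Monod/SRT balance for a CMAS, S = K_s·(1+k_d θ_c)/[θ_c·(Y k − k_d) − 1] = 57.1 × (1 + 0.0910 × 12.6) / [12.6 × (0.676 × 7.16 − 0.0910) − 1] = 122.6 / 58.84 = 2.083 mg/L.
Correct the yield for decay: Y_obs = Y/(1 + k_d θ_c) = 0.676 / (1 + 0.0910 × 12.6) = 0.676 / 2.147 = 0.3149.
ΔS = 2430 − 2.08 = 2428 mg/L, so the substrate removal rate is 1250 × 2428/1000 = 3035 kg BOD₅/d.
Net biomass production P_X = Y_obs × Q·(S₀ − S) = 0.3149 × 3035 = 955.7 kg VSS/d.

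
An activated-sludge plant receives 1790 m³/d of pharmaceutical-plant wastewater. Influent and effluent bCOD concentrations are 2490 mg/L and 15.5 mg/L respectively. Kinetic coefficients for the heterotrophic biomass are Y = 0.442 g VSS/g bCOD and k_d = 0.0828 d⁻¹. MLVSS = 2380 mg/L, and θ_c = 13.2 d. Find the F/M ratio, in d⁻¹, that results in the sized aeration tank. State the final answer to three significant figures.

F/M ≈ 0.361 d⁻¹

Rearranging the biomass balance for a CMAS with decay, V = Y·Q·ΔS·θ_c / [X·(1+k_d θ_c)] = 0.442 × 1790 × (2490 − 15.5) × 13.2 / [2380 × (1 + 0.0828 × 13.2)] = 2.58×10^7 / 4981 = 5188 m³.
F/M = applied load / biomass = Q·S₀/(V·X) = 1790 × 2490 / (5188 × 2380) = 0.3610 d⁻¹.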